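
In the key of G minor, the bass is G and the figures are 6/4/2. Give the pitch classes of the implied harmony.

G, A, C, Eb

A second above G in this key is A.
A fourth above G in this key is C.
A sixth above G in this key is Eb.
Together with the bass G, this spells A half-diminished seventh in third inversion.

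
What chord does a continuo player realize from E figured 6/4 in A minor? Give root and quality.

The figures 6/4 indicate a triad in second inversion.
In second inversion the root lies a fourth above the bass: a fourth above E in A minor is A.
The chord tones are E, A, C, giving A minor.

A minor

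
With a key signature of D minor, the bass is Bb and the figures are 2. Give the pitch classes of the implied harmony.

The written figures 2 are shorthand for 6/4/2: the 6/4 are implied.
A second above Bb in this key is C.
A fourth above Bb in this key is E.
A sixth above Bb in this key is G.
Together with the bass Bb, this spells C dominant seventh in third inversion.

Bb, C, E, G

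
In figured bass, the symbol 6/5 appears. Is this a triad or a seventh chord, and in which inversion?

6/5 is shorthand for 6/5/3.
Intervals of 6/5/3 above the bass form a seventh chord; the bass is the third, so this is first inversion.

seventh chord, first inversion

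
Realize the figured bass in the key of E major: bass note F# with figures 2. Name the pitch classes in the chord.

F#, G#, B, D#

The written figures 2 are shorthand for 6/4/2: the 6/4 are implied.
A second above F# in this key is G#.
A fourth above F# in this key is B.
A sixth above F# in this key is D#.
Together with the bass F#, this spells G# minor seventh in third inversion.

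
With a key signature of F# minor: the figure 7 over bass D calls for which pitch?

C#

Counting 6 letter steps above D lands on C; in F# minor, that letter is C#.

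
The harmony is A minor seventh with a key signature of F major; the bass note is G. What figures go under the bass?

G is the seventh of A minor seventh, so the chord is in third inversion.
A seventh chord in third inversion is figured 6/4/2, conventionally abbreviated 4/2.

4/2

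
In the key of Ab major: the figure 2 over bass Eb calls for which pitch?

F

Counting 1 letter step above Eb lands on F; in Ab major, that letter is F.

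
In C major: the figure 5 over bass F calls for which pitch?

C

Counting 4 letter steps above F lands on C; in C major, that letter is C.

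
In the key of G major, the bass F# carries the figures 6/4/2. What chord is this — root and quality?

G major seventh

The figures 6/4/2 indicate a seventh chord in third inversion.
In third inversion the root lies a second above the bass: a second above F# in G major is G.
The chord tones are F#, G, B, D, giving G major seventh.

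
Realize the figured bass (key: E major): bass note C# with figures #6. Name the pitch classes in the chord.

C#, E, A#

The written figures #6 are shorthand for 6/3: the 3 is implied.
A third above C# in this key is E.
A sixth above C# in this key is A, raised to A# by the sharp.
Together with the bass C#, this spells A# diminished in first inversion.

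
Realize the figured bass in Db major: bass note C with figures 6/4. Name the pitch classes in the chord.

A fourth above C in this key is F.
A sixth above C in this key is Ab.
Together with the bass C, this spells F minor in second inversion.

C, F, Ab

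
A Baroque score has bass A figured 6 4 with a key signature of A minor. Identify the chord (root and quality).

The figures 6 4 indicate a triad in second inversion.
In second inversion the root lies a fourth above the bass: a fourth above A in A minor is D.
The chord tones are A, D, F, giving D minor.

D minor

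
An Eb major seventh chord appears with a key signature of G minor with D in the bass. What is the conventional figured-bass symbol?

4/2

D is the seventh of Eb major seventh, so the chord is in third inversion.
A seventh chord in third inversion is figured 6/4/2, conventionally abbreviated 4/2.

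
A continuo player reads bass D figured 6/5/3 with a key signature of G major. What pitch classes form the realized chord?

D, F#, A, B

A third above D in this key is F#.
A fifth above D in this key is A.
A sixth above D in this key is B.
Together with the bass D, this spells B minor seventh in first inversion.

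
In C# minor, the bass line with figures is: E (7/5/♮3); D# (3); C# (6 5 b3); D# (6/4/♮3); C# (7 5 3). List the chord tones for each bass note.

E (7/5/♮3): E, G, B, D#.
D# (5/3): D#, F#, A.
C# (6/5/b3): C#, Eb, G#, A.
D# (6/4/♮3): D#, F, G#, B.
C# (7/5/3): C#, E, G#, B.

E, G, B, D# | D#, F#, A | C#, Eb, G#, A | D#, F, G#, B | C#, E, G#, B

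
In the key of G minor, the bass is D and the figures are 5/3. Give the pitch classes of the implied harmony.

D, F, A

A third above D in this key is F.
A fifth above D in this key is A.
Together with the bass D, this spells D minor in root position.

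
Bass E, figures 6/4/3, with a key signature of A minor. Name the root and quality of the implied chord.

The figures 6/4/3 indicate a seventh chord in second inversion.
In second inversion the root lies a fourth above the bass: a fourth above E in A minor is A.
The chord tones are E, G, A, C, giving A minor seventh.

A minor seventh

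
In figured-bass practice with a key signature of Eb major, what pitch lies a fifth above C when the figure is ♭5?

Gb

Counting 4 letter steps above C lands on G; in Eb major, that letter is G.
The b5 figure lowers it a semitone, giving Gb.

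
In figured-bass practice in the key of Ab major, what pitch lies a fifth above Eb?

Bb

Counting 4 letter steps above Eb lands on B; in Ab major, that letter is Bb.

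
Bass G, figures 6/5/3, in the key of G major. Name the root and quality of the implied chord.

The figures 6/5/3 indicate a seventh chord in first inversion.
In first inversion the root lies a sixth above the bass: a sixth above G in G major is E.
The chord tones are G, B, D, E, giving E minor seventh.

E minor seventh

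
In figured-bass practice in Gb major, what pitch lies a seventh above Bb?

Ab

Counting 6 letter steps above Bb lands on A; in Gb major, that letter is Ab.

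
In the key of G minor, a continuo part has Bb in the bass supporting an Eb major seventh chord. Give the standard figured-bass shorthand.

4/3

Bb is the fifth of Eb major seventh, so the chord is in second inversion.
A seventh chord in second inversion is figured 6/4/3, conventionally abbreviated 4/3.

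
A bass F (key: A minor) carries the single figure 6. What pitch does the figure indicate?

D

Counting 5 letter steps above F lands on D; in A minor, that letter is D.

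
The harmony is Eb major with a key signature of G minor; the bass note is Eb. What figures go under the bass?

Eb is the root of Eb major, so the chord is in root position.
A triad in root position is figured 5/3, conventionally abbreviated (no figures — root-position triad).

no figures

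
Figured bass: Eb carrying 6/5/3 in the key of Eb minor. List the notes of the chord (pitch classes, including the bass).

Eb, Gb, Bb, Cb

A third above Eb in this key is Gb.
A fifth above Eb in this key is Bb.
A sixth above Eb in this key is Cb.
Together with the bass Eb, this spells Cb major seventh in first inversion.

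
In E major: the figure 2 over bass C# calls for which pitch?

Counting 1 letter step above C# lands on D; in E major, that letter is D#.

D#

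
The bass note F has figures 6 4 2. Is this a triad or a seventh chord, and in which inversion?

Intervals of 6/4/2 above the bass form a seventh chord; the bass is the seventh, so this is third inversion.

seventh chord, third inversion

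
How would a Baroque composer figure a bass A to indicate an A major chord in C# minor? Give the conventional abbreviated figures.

A is the root of A major, so the chord is in root position.
A triad in root position is figured 5/3, conventionally abbreviated (no figures — root-position triad).

no figures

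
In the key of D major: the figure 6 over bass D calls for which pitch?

B

Counting 5 letter steps above D lands on B; in D major, that letter is B.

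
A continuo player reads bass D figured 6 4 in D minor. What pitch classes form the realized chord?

A fourth above D in this key is G.
A sixth above D in this key is Bb.
Together with the bass D, this spells G minor in second inversion.

D, G, Bb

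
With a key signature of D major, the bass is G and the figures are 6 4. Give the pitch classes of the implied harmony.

G, C#, E

A fourth above G in this key is C#.
A sixth above G in this key is E.
Together with the bass G, this spells C# diminished in second inversion.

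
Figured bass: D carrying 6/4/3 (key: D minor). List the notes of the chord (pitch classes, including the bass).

A third above D in this key is F.
A fourth above D in this key is G.
A sixth above D in this key is Bb.
Together with the bass D, this spells G minor seventh in second inversion.

D, F, G, Bb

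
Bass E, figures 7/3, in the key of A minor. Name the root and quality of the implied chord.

E minor seventh

The figures 7/3 indicate a seventh chord in root position.
In root position the bass is the root, so the root is E.
The chord tones are E, G, B, D, giving E minor seventh.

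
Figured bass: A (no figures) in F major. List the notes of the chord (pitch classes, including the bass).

A, C, E

An unfigured bass implies 5/3.
A third above A in this key is C.
A fifth above A in this key is E.
Together with the bass A, this spells A minor in root position.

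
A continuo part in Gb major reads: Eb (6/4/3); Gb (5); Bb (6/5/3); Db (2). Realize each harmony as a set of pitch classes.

Eb (6/4/3): Eb, Gb, Ab, Cb.
Gb (5/3): Gb, Bb, Db.
Bb (6/5/3): Bb, Db, F, Gb.
Db (6/4/2): Db, Eb, Gb, Bb.

Eb, Gb, Ab, Cb | Gb, Bb, Db | Bb, Db, F, Gb | Db, Eb, Gb, Bb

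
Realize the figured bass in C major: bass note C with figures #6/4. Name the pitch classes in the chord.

A fourth above C in this key is F.
A sixth above C in this key is A, raised to A# by the sharp.

C, F, A#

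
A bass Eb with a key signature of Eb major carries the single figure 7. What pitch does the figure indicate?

Counting 6 letter steps above Eb lands on D; in Eb major, that letter is D.

D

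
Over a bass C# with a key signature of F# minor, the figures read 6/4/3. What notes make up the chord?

C#, E, F#, A

A third above C# in this key is E.
A fourth above C# in this key is F#.
A sixth above C# in this key is A.
Together with the bass C#, this spells F# minor seventh in second inversion.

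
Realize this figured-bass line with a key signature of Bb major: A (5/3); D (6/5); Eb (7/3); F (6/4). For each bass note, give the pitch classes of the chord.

A (5/3): A, C, Eb.
D (6/5/3): D, F, A, Bb.
Eb (7/5/3): Eb, G, Bb, D.
F (6/4): F, Bb, D.

A, C, Eb | D, F, A, Bb | Eb, G, Bb, D | F, Bb, D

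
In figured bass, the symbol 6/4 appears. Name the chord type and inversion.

triad, second inversion

Intervals of 6/4 above the bass form a triad; the bass is the fifth, so this is second inversion.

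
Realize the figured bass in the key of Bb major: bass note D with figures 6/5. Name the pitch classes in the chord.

D, F, A, Bb

The written figures 6/5 are shorthand for 6/5/3: the 3 is implied.
A third above D in this key is F.
A fifth above D in this key is A.
A sixth above D in this key is Bb.
Together with the bass D, this spells Bb major seventh in first inversion.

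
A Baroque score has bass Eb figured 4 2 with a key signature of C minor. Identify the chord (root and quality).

F minor seventh

The figures 4 2 indicate a seventh chord in third inversion.
In third inversion the root lies a second above the bass: a second above Eb in C minor is F.
The chord tones are Eb, F, Ab, C, giving F minor seventh.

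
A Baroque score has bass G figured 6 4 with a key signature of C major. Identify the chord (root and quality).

C major

The figures 6 4 indicate a triad in second inversion.
In second inversion the root lies a fourth above the bass: a fourth above G in C major is C.
The chord tones are G, C, E, giving C major.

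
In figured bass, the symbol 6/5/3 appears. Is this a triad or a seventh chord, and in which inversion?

Intervals of 6/5/3 above the bass form a seventh chord; the bass is the third, so this is first inversion.

seventh chord, first inversion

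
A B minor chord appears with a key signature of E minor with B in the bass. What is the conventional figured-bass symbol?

no figures

B is the root of B minor, so the chord is in root position.
A triad in root position is figured 5/3, conventionally abbreviated (no figures — root-position triad).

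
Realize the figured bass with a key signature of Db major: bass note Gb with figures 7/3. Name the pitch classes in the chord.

Gb, Bb, Db, F

The written figures 7/3 are shorthand for 7/5/3: the 5 is implied.
A third above Gb in this key is Bb.
A fifth above Gb in this key is Db.
A seventh above Gb in this key is F.
Together with the bass Gb, this spells Gb major seventh in root position.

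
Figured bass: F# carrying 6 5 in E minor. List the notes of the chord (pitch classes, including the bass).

F#, A, C, D

The written figures 6 5 are shorthand for 6/5/3: the 3 is implied.
A third above F# in this key is A.
A fifth above F# in this key is C.
A sixth above F# in this key is D.
Together with the bass F#, this spells D dominant seventh in first inversion.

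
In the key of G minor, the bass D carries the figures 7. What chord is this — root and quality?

D minor seventh

The figures 7 indicate a seventh chord in root position.
In root position the bass is the root, so the root is D.
The chord tones are D, F, A, C, giving D minor seventh.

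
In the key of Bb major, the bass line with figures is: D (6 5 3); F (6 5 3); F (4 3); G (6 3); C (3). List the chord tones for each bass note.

D (6/5/3): D, F, A, Bb.
F (6/5/3): F, A, C, D.
F (6/4/3): F, A, Bb, D.
G (6/3): G, Bb, Eb.
C (5/3): C, Eb, G.

D, F, A, Bb | F, A, C, D | F, A, Bb, D | G, Bb, Eb | C, Eb, G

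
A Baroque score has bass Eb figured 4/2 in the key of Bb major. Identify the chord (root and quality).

F dominant seventh

The figures 4/2 indicate a seventh chord in third inversion.
In third inversion the root lies a second above the bass: a second above Eb in Bb major is F.
The chord tones are Eb, F, A, C, giving F dominant seventh.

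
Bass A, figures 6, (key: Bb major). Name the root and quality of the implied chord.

F major

The figures 6 indicate a triad in first inversion.
In first inversion the root lies a sixth above the bass: a sixth above A in Bb major is F.
The chord tones are A, C, F, giving F major.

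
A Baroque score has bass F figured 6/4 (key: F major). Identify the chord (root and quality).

The figures 6/4 indicate a triad in second inversion.
In second inversion the root lies a fourth above the bass: a fourth above F in F major is Bb.
The chord tones are F, Bb, D, giving Bb major.

Bb major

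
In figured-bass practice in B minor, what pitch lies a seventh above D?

Counting 6 letter steps above D lands on C; in B minor, that letter is C#.

C#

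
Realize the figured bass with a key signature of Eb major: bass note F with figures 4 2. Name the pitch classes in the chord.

The written figures 4 2 are shorthand for 6/4/2: the 6 is implied.
A second above F in this key is G.
A fourth above F in this key is Bb.
A sixth above F in this key is D.
Together with the bass F, this spells G minor seventh in third inversion.

F, G, Bb, D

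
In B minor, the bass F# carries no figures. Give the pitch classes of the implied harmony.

F#, A, C#

An unfigured bass implies 5/3.
A third above F# in this key is A.
A fifth above F# in this key is C#.
Together with the bass F#, this spells F# minor in root position.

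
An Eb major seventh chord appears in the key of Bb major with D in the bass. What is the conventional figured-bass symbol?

D is the seventh of Eb major seventh, so the chord is in third inversion.
A seventh chord in third inversion is figured 6/4/2, conventionally abbreviated 4/2.

4/2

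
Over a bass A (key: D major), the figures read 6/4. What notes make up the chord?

A fourth above A in this key is D.
A sixth above A in this key is F#.
Together with the bass A, this spells D major in second inversion.

A, D, F#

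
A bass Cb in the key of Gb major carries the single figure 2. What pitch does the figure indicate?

Counting 1 letter step above Cb lands on D; in Gb major, that letter is Db.

Db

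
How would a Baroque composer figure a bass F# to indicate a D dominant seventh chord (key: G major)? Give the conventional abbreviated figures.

6/5

F# is the third of D dominant seventh, so the chord is in first inversion.
A seventh chord in first inversion is figured 6/5/3, conventionally abbreviated 6/5.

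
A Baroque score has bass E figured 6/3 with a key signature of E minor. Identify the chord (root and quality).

C major

The figures 6/3 indicate a triad in first inversion.
In first inversion the root lies a sixth above the bass: a sixth above E in E minor is C.
The chord tones are E, G, C, giving C major.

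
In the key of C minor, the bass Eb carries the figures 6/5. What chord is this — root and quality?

The figures 6/5 indicate a seventh chord in first inversion.
In first inversion the root lies a sixth above the bass: a sixth above Eb in C minor is C.
The chord tones are Eb, G, Bb, C, giving C minor seventh.

C minor seventh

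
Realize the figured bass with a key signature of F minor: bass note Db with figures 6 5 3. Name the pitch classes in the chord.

A third above Db in this key is F.
A fifth above Db in this key is Ab.
A sixth above Db in this key is Bb.
Together with the bass Db, this spells Bb minor seventh in first inversion.

Db, F, Ab, Bb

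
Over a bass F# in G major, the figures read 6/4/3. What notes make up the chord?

A third above F# in this key is A.
A fourth above F# in this key is B.
A sixth above F# in this key is D.
Together with the bass F#, this spells B minor seventh in second inversion.

F#, A, B, D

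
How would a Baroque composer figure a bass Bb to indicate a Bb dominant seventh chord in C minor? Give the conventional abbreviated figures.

Bb is the root of Bb dominant seventh, so the chord is in root position.
A seventh chord in root position is figured 7/5/3, conventionally abbreviated 7.

7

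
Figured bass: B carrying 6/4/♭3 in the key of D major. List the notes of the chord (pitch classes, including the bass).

A third above B in this key is D, lowered to Db by the flat.
A fourth above B in this key is E.
A sixth above B in this key is G.

B, Db, E, G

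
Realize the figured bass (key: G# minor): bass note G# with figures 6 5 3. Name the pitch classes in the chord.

A third above G# in this key is B.
A fifth above G# in this key is D#.
A sixth above G# in this key is E.
Together with the bass G#, this spells E major seventh in first inversion.

G#, B, D#, E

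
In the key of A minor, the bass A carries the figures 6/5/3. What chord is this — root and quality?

The figures 6/5/3 indicate a seventh chord in first inversion.
In first inversion the root lies a sixth above the bass: a sixth above A in A minor is F.
The chord tones are A, C, E, F, giving F major seventh.

F major seventh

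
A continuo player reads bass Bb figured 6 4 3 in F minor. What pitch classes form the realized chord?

Bb, Db, Eb, G

A third above Bb in this key is Db.
A fourth above Bb in this key is Eb.
A sixth above Bb in this key is G.
Together with the bass Bb, this spells Eb dominant seventh in second inversion.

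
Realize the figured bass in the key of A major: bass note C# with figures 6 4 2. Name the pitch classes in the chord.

A second above C# in this key is D.
A fourth above C# in this key is F#.
A sixth above C# in this key is A.
Together with the bass C#, this spells D major seventh in third inversion.

C#, D, F#, A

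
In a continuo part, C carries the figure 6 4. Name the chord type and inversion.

triad, second inversion

Intervals of 6/4 above the bass form a triad; the bass is the fifth, so this is second inversion.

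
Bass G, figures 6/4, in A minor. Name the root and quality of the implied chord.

C major

The figures 6/4 indicate a triad in second inversion.
In second inversion the root lies a fourth above the bass: a fourth above G in A minor is C.
The chord tones are G, C, E, giving C major.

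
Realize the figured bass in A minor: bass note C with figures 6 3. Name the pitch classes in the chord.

C, E, A

A third above C in this key is E.
A sixth above C in this key is A.
Together with the bass C, this spells A minor in first inversion.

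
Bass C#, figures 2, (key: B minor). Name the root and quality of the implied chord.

D major seventh

The figures 2 indicate a seventh chord in third inversion.
In third inversion the root lies a second above the bass: a second above C# in B minor is D.
The chord tones are C#, D, F#, A, giving D major seventh.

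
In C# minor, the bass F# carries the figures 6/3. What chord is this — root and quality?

The figures 6/3 indicate a triad in first inversion.
In first inversion the root lies a sixth above the bass: a sixth above F# in C# minor is D#.
The chord tones are F#, A, D#, giving D# diminished.

D# diminished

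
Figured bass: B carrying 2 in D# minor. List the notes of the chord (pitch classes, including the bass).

B, C#, E#, G#

The written figures 2 are shorthand for 6/4/2: the 6/4 are implied.
A second above B in this key is C#.
A fourth above B in this key is E#.
A sixth above B in this key is G#.
Together with the bass B, this spells C# dominant seventh in third inversion.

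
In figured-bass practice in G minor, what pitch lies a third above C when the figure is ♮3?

E

Counting 2 letter steps above C lands on E; in G minor, that letter is Eb.
The ♮3 figure makes it natural, giving E.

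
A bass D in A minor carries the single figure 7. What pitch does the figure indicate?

Counting 6 letter steps above D lands on C; in A minor, that letter is C.

C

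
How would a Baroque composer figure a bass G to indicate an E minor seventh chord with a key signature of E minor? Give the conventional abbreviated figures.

6/5

G is the third of E minor seventh, so the chord is in first inversion.
A seventh chord in first inversion is figured 6/5/3, conventionally abbreviated 6/5.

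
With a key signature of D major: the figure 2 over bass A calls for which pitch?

B

Counting 1 letter step above A lands on B; in D major, that letter is B.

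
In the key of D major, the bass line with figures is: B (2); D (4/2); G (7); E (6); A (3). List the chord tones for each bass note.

B (6/4/2): B, C#, E, G.
D (6/4/2): D, E, G, B.
G (7/5/3): G, B, D, F#.
E (6/3): E, G, C#.
A (5/3): A, C#, E.

B, C#, E, G | D, E, G, B | G, B, D, F# | E, G, C# | A, C#, E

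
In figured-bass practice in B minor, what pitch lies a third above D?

F#

Counting 2 letter steps above D lands on F; in B minor, that letter is F#.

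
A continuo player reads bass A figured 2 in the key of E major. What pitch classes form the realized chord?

The written figures 2 are shorthand for 6/4/2: the 6/4 are implied.
A second above A in this key is B.
A fourth above A in this key is D#.
A sixth above A in this key is F#.
Together with the bass A, this spells B dominant seventh in third inversion.

A, B, D#, F#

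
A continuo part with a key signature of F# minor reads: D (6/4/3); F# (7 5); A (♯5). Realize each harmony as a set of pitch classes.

D, F#, G#, B | F#, A, C#, E | A, C#, E#

D (6/4/3): D, F#, G#, B.
F# (7/5/3): F#, A, C#, E.
A (#5/3): A, C#, E#.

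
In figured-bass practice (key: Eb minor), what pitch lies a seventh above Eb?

Counting 6 letter steps above Eb lands on D; in Eb minor, that letter is Db.

Db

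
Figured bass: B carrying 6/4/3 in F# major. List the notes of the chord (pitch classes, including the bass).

B, D#, E#, G#

A third above B in this key is D#.
A fourth above B in this key is E#.
A sixth above B in this key is G#.
Together with the bass B, this spells E# half-diminished seventh in second inversion.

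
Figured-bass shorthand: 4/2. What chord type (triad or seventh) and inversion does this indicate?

seventh chord, third inversion

4/2 is shorthand for 6/4/2.
Intervals of 6/4/2 above the bass form a seventh chord; the bass is the seventh, so this is third inversion.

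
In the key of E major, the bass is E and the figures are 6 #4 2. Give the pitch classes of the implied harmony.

A second above E in this key is F#.
A fourth above E in this key is A, raised to A# by the sharp.
A sixth above E in this key is C#.
Together with the bass E, this spells F# dominant seventh in third inversion.

E, F#, A#, C#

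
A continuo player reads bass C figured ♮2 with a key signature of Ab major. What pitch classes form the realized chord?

The written figures ♮2 are shorthand for 6/4/2: the 6/4 are implied.
A second above C in this key is Db, made natural (D) by the ♮ figure.
A fourth above C in this key is F.
A sixth above C in this key is Ab.
Together with the bass C, this spells D half-diminished seventh in third inversion.

C, D, F, Ab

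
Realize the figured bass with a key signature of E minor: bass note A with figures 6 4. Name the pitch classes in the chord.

A, D, F#

A fourth above A in this key is D.
A sixth above A in this key is F#.
Together with the bass A, this spells D major in second inversion.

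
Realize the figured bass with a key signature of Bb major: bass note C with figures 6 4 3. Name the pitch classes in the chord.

C, Eb, F, A

A third above C in this key is Eb.
A fourth above C in this key is F.
A sixth above C in this key is A.
Together with the bass C, this spells F dominant seventh in second inversion.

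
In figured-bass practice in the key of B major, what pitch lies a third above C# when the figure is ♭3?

Eb

Counting 2 letter steps above C# lands on E; in B major, that letter is E.
The b3 figure lowers it a semitone, giving Eb.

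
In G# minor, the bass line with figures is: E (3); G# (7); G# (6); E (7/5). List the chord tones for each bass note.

E, G#, B | G#, B, D#, F# | G#, B, E | E, G#, B, D#

E (5/3): E, G#, B.
G# (7/5/3): G#, B, D#, F#.
G# (6/3): G#, B, E.
E (7/5/3): E, G#, B, D#.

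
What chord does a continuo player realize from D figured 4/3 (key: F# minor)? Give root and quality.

G# half-diminished seventh

The figures 4/3 indicate a seventh chord in second inversion.
In second inversion the root lies a fourth above the bass: a fourth above D in F# minor is G#.
The chord tones are D, F#, G#, B, giving G# half-diminished seventh.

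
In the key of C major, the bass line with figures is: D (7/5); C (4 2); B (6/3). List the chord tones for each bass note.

D (7/5/3): D, F, A, C.
C (6/4/2): C, D, F, A.
B (6/3): B, D, G.

D, F, A, C | C, D, F, A | B, D, G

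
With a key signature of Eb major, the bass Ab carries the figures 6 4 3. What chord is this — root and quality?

D half-diminished seventh

The figures 6 4 3 indicate a seventh chord in second inversion.
In second inversion the root lies a fourth above the bass: a fourth above Ab in Eb major is D.
The chord tones are Ab, C, D, F, giving D half-diminished seventh.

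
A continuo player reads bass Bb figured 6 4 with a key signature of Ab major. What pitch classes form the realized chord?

A fourth above Bb in this key is Eb.
A sixth above Bb in this key is G.
Together with the bass Bb, this spells Eb major in second inversion.

Bb, Eb, G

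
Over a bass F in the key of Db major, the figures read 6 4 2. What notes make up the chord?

A second above F in this key is Gb.
A fourth above F in this key is Bb.
A sixth above F in this key is Db.
Together with the bass F, this spells Gb major seventh in third inversion.

F, Gb, Bb, Db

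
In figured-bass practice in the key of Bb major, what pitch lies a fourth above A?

Counting 3 letter steps above A lands on D; in Bb major, that letter is D.

D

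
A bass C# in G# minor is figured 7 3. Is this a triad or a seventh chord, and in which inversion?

seventh chord, root position

7 3 is shorthand for 7/5/3.
Intervals of 7/5/3 above the bass form a seventh chord; the bass is the root, so this is root position.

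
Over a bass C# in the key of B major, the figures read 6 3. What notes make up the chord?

A third above C# in this key is E.
A sixth above C# in this key is A#.
Together with the bass C#, this spells A# diminished in first inversion.

C#, E, A#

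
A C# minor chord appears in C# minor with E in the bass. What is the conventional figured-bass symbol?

E is the third of C# minor, so the chord is in first inversion.
A triad in first inversion is figured 6/3, conventionally abbreviated 6.

6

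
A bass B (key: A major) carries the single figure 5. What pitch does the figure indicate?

F#

Counting 4 letter steps above B lands on F; in A major, that letter is F#.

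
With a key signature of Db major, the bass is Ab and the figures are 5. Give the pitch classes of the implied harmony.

The written figures 5 are shorthand for 5/3: the 3 is implied.
A third above Ab in this key is C.
A fifth above Ab in this key is Eb.
Together with the bass Ab, this spells Ab major in root position.

Ab, C, Eb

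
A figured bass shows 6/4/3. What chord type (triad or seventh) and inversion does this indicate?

seventh chord, second inversion

Intervals of 6/4/3 above the bass form a seventh chord; the bass is the fifth, so this is second inversion.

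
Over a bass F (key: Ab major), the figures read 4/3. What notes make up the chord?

F, Ab, Bb, Db

The written figures 4/3 are shorthand for 6/4/3: the 6 is implied.
A third above F in this key is Ab.
A fourth above F in this key is Bb.
A sixth above F in this key is Db.
Together with the bass F, this spells Bb minor seventh in second inversion.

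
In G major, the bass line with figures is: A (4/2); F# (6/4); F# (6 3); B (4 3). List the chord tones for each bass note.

A (6/4/2): A, B, D, F#.
F# (6/4): F#, B, D.
F# (6/3): F#, A, D.
B (6/4/3): B, D, E, G.

A, B, D, F# | F#, B, D | F#, A, D | B, D, E, G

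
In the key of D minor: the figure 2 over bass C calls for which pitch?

Counting 1 letter step above C lands on D; in D minor, that letter is D.

D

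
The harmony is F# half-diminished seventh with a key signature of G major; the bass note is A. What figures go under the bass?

6/5

A is the third of F# half-diminished seventh, so the chord is in first inversion.
A seventh chord in first inversion is figured 6/5/3, conventionally abbreviated 6/5.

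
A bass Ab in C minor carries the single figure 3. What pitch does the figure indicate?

Counting 2 letter steps above Ab lands on C; in C minor, that letter is C.

C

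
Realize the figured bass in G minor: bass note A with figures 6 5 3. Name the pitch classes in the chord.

A third above A in this key is C.
A fifth above A in this key is Eb.
A sixth above A in this key is F.
Together with the bass A, this spells F dominant seventh in first inversion.

A, C, Eb, F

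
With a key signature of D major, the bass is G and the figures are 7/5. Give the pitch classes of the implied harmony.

G, B, D, F#

The written figures 7/5 are shorthand for 7/5/3: the 3 is implied.
A third above G in this key is B.
A fifth above G in this key is D.
A seventh above G in this key is F#.
Together with the bass G, this spells G major seventh in root position.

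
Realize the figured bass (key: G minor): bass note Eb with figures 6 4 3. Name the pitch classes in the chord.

A third above Eb in this key is G.
A fourth above Eb in this key is A.
A sixth above Eb in this key is C.
Together with the bass Eb, this spells A half-diminished seventh in second inversion.

Eb, G, A, C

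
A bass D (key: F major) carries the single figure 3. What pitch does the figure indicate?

Counting 2 letter steps above D lands on F; in F major, that letter is F.

F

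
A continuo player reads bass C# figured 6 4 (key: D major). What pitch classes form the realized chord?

C#, F#, A

A fourth above C# in this key is F#.
A sixth above C# in this key is A.
Together with the bass C#, this spells F# minor in second inversion.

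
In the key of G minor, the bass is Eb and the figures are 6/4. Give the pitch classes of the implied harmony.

Eb, A, C

A fourth above Eb in this key is A.
A sixth above Eb in this key is C.
Together with the bass Eb, this spells A diminished in second inversion.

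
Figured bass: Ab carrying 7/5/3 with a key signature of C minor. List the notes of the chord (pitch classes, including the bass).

Ab, C, Eb, G

A third above Ab in this key is C.
A fifth above Ab in this key is Eb.
A seventh above Ab in this key is G.
Together with the bass Ab, this spells Ab major seventh in root position.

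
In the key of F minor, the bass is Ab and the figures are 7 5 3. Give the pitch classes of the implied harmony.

A third above Ab in this key is C.
A fifth above Ab in this key is Eb.
A seventh above Ab in this key is G.
Together with the bass Ab, this spells Ab major seventh in root position.

Ab, C, Eb, G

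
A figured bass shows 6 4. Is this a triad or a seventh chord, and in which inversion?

triad, second inversion

Intervals of 6/4 above the bass form a triad; the bass is the fifth, so this is second inversion.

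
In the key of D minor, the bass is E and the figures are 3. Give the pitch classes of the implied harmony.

The written figures 3 are shorthand for 5/3: the 5 is implied.
A third above E in this key is G.
A fifth above E in this key is Bb.
Together with the bass E, this spells E diminished in root position.

E, G, Bb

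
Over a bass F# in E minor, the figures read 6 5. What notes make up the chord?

F#, A, C, D

The written figures 6 5 are shorthand for 6/5/3: the 3 is implied.
A third above F# in this key is A.
A fifth above F# in this key is C.
A sixth above F# in this key is D.
Together with the bass F#, this spells D dominant seventh in first inversion.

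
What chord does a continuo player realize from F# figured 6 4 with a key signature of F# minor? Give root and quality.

The figures 6 4 indicate a triad in second inversion.
In second inversion the root lies a fourth above the bass: a fourth above F# in F# minor is B.
The chord tones are F#, B, D, giving B minor.

B minor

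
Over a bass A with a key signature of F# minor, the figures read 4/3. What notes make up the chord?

The written figures 4/3 are shorthand for 6/4/3: the 6 is implied.
A third above A in this key is C#.
A fourth above A in this key is D.
A sixth above A in this key is F#.
Together with the bass A, this spells D major seventh in second inversion.

A, C#, D, F#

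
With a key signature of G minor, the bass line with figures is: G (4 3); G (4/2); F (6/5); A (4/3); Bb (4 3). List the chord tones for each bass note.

G, Bb, C, Eb | G, A, C, Eb | F, A, C, D | A, C, D, F | Bb, D, Eb, G

G (6/4/3): G, Bb, C, Eb.
G (6/4/2): G, A, C, Eb.
F (6/5/3): F, A, C, D.
A (6/4/3): A, C, D, F.
Bb (6/4/3): Bb, D, Eb, G.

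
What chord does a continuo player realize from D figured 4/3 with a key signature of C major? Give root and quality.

The figures 4/3 indicate a seventh chord in second inversion.
In second inversion the root lies a fourth above the bass: a fourth above D in C major is G.
The chord tones are D, F, G, B, giving G dominant seventh.

G dominant seventh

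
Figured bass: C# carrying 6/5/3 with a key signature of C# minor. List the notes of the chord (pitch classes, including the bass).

C#, E, G#, A

A third above C# in this key is E.
A fifth above C# in this key is G#.
A sixth above C# in this key is A.
Together with the bass C#, this spells A major seventh in first inversion.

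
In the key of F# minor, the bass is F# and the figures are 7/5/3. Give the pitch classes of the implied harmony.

A third above F# in this key is A.
A fifth above F# in this key is C#.
A seventh above F# in this key is E.
Together with the bass F#, this spells F# minor seventh in root position.

F#, A, C#, E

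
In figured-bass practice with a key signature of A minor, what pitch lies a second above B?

Counting 1 letter step above B lands on C; in A minor, that letter is C.

C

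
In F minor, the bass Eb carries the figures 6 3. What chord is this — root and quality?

C minor

The figures 6 3 indicate a triad in first inversion.
In first inversion the root lies a sixth above the bass: a sixth above Eb in F minor is C.
The chord tones are Eb, G, C, giving C minor.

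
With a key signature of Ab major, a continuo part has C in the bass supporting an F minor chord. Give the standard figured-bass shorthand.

6/4

C is the fifth of F minor, so the chord is in second inversion.
A triad in second inversion is figured 6/4, conventionally abbreviated 6/4.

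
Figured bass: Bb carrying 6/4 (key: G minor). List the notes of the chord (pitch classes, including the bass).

Bb, Eb, G

A fourth above Bb in this key is Eb.
A sixth above Bb in this key is G.
Together with the bass Bb, this spells Eb major in second inversion.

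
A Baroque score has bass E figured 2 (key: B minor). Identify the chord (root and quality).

F# minor seventh

The figures 2 indicate a seventh chord in third inversion.
In third inversion the root lies a second above the bass: a second above E in B minor is F#.
The chord tones are E, F#, A, C#, giving F# minor seventh.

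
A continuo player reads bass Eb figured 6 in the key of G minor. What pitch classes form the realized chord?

The written figures 6 are shorthand for 6/3: the 3 is implied.
A third above Eb in this key is G.
A sixth above Eb in this key is C.
Together with the bass Eb, this spells C minor in first inversion.

Eb, G, C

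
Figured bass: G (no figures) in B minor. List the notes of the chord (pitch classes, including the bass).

An unfigured bass implies 5/3.
A third above G in this key is B.
A fifth above G in this key is D.
Together with the bass G, this spells G major in root position.

G, B, D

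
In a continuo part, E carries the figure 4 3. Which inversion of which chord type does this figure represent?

4 3 is shorthand for 6/4/3.
Intervals of 6/4/3 above the bass form a seventh chord; the bass is the fifth, so this is second inversion.

seventh chord, second inversion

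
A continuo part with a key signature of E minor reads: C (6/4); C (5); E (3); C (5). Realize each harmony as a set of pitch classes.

C, F#, A | C, E, G | E, G, B | C, E, G

C (6/4): C, F#, A.
C (5/3): C, E, G.
E (5/3): E, G, B.
C (5/3): C, E, G.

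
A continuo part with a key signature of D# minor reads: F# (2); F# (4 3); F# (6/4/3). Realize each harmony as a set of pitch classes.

F#, G#, B, D# | F#, A#, B, D# | F#, A#, B, D#

F# (6/4/2): F#, G#, B, D#.
F# (6/4/3): F#, A#, B, D#.
F# (6/4/3): F#, A#, B, D#.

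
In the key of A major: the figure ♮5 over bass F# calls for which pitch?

C

Counting 4 letter steps above F# lands on C; in A major, that letter is C#.
The ♮5 figure makes it natural, giving C.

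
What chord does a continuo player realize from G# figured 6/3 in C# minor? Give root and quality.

The figures 6/3 indicate a triad in first inversion.
In first inversion the root lies a sixth above the bass: a sixth above G# in C# minor is E.
The chord tones are G#, B, E, giving E major.

E major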